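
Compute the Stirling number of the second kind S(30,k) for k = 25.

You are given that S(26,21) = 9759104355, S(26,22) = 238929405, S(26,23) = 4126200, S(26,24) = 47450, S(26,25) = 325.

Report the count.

49402080000

i=27: T(27,22)=9759104355+22·238929405=15015551265 | T(27,23)=238929405+23·4126200=333832005 | T(27,24)=4126200+24·47450=5265000 | T(27,25)=47450+25·325=55575
i=28: T(28,23)=15015551265+23·333832005=22693687380 | T(28,24)=333832005+24·5265000=460192005 | T(28,25)=5265000+25·55575=6654375
i=29: T(29,24)=22693687380+24·460192005=33738295500 | T(29,25)=460192005+25·6654375=626551380
i=30: T(30,25)=33738295500+25·626551380=49402080000
Read S(30,25) = 49402080000.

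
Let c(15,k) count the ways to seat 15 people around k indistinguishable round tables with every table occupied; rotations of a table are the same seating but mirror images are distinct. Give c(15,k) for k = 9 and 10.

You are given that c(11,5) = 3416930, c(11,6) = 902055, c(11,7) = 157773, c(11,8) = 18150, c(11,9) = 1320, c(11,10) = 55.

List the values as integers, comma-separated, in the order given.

@12  (12,6):902055·11+3416930→13339535, (12,7):157773·11+902055→2637558, (12,8):18150·11+157773→357423, (12,9):1320·11+18150→32670, (12,10):55·11+1320→1925
@13  (13,7):2637558·12+13339535→44990231, (13,8):357423·12+2637558→6926634, (13,9):32670·12+357423→749463, (13,10):1925·12+32670→55770
@14  (14,8):6926634·13+44990231→135036473, (14,9):749463·13+6926634→16669653, (14,10):55770·13+749463→1474473
@15  (15,9):16669653·14+135036473→368411615, (15,10):1474473·14+16669653→37312275
Read c(15,9) = 368411615, c(15,10) = 37312275.

368411615, 37312275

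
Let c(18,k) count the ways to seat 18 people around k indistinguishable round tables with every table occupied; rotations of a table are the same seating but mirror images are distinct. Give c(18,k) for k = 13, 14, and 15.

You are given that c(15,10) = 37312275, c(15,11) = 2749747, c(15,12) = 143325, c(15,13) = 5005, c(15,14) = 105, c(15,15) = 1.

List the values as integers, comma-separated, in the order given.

r16: T_16,11=15×2749747+37312275=78558480; T_16,12=15×143325+2749747=4899622; T_16,13=15×5005+143325=218400; T_16,14=15×105+5005=6580; T_16,15=15×1+105=120
r17: T_17,12=16×4899622+78558480=156952432; T_17,13=16×218400+4899622=8394022; T_17,14=16×6580+218400=323680; T_17,15=16×120+6580=8500
r18: T_18,13=17×8394022+156952432=299650806; T_18,14=17×323680+8394022=13896582; T_18,15=17×8500+323680=468180
Read c(18,13) = 299650806, c(18,14) = 13896582, c(18,15) = 468180.

299650806, 13896582, 468180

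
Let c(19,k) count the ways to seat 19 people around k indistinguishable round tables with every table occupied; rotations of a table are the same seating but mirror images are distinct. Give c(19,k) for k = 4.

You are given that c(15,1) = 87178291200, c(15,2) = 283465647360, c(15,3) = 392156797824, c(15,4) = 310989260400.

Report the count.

30321254007719424

@16  (16,1):87178291200·15+0→1307674368000, (16,2):283465647360·15+87178291200→4339163001600, (16,3):392156797824·15+283465647360→6165817614720, (16,4):310989260400·15+392156797824→5056995703824
@17  (17,2):4339163001600·16+1307674368000→70734282393600, (17,3):6165817614720·16+4339163001600→102992244837120, (17,4):5056995703824·16+6165817614720→87077748875904
@18  (18,3):102992244837120·17+70734282393600→1821602444624640, (18,4):87077748875904·17+102992244837120→1583313975727488
@19  (19,4):1583313975727488·18+1821602444624640→30321254007719424
Read c(19,4) = 30321254007719424.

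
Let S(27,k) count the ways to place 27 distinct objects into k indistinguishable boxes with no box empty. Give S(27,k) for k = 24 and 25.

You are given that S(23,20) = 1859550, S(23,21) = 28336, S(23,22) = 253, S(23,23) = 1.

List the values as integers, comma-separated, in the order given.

5265000, 55575

@24  (24,21):28336·21+1859550→2454606, (24,22):253·22+28336→33902, (24,23):1·23+253→276, (24,24):0·24+1→1
@25  (25,22):33902·22+2454606→3200450, (25,23):276·23+33902→40250, (25,24):1·24+276→300, (25,25):0·25+1→1
@26  (26,23):40250·23+3200450→4126200, (26,24):300·24+40250→47450, (26,25):1·25+300→325
@27  (27,24):47450·24+4126200→5265000, (27,25):325·25+47450→55575
Read S(27,24) = 5265000, S(27,25) = 55575.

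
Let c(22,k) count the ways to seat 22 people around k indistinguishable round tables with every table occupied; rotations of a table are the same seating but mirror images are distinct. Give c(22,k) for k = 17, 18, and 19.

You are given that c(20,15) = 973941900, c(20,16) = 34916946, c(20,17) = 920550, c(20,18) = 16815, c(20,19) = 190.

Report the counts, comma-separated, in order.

row 21: T[21][16]=20·34916946+973941900=1672280820  T[21][17]=20·920550+34916946=53327946  T[21][18]=20·16815+920550=1256850  T[21][19]=20·190+16815=20615
row 22: T[22][17]=21·53327946+1672280820=2792167686  T[22][18]=21·1256850+53327946=79721796  T[22][19]=21·20615+1256850=1689765
Read c(22,17) = 2792167686, c(22,18) = 79721796, c(22,19) = 1689765.

2792167686, 79721796, 1689765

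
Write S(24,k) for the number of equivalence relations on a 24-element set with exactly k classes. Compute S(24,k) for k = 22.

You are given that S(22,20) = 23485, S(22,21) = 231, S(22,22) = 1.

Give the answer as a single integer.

33902

r23: T_23,21=21×231+23485=28336; T_23,22=22×1+231=253
r24: T_24,22=22×253+28336=33902
Read S(24,22) = 33902.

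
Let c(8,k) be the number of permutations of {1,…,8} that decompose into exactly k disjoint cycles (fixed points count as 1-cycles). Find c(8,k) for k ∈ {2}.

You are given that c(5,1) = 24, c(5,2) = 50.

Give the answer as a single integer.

13068

@6  (6,1):24·5+0→120, (6,2):50·5+24→274
@7  (7,1):120·6+0→720, (7,2):274·6+120→1764
@8  (8,2):1764·7+720→13068
Read c(8,2) = 13068.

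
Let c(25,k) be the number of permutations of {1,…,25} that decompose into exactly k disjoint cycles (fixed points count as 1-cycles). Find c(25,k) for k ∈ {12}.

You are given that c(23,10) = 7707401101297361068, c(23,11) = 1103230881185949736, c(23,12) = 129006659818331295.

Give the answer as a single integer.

130770928736755873500

i=24: T(24,11)=7707401101297361068+23·1103230881185949736=33081711368574204996 | T(24,12)=1103230881185949736+23·129006659818331295=4070384057007569521
i=25: T(25,12)=33081711368574204996+24·4070384057007569521=130770928736755873500
Read c(25,12) = 130770928736755873500.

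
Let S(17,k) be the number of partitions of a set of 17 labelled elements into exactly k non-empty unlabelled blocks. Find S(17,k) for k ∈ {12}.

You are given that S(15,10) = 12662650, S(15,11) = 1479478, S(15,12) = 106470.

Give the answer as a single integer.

62022324

row 16: T[16][11]=11·1479478+12662650=28936908  T[16][12]=12·106470+1479478=2757118
row 17: T[17][12]=12·2757118+28936908=62022324
Read S(17,12) = 62022324.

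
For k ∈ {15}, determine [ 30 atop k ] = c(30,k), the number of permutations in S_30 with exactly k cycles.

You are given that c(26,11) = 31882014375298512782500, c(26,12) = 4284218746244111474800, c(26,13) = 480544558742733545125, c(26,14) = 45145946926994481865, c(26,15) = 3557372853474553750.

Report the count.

@27  (27,12):4284218746244111474800·26+31882014375298512782500→143271701777645411127300, (27,13):480544558742733545125·26+4284218746244111474800→16778377273555183648050, (27,14):45145946926994481865·26+480544558742733545125→1654339178844590073615, (27,15):3557372853474553750·26+45145946926994481865→137637641117332879365
@28  (28,13):16778377273555183648050·27+143271701777645411127300→596287888163635369624650, (28,14):1654339178844590073615·27+16778377273555183648050→61445535102359115635655, (28,15):137637641117332879365·27+1654339178844590073615→5370555489012577816470
@29  (29,14):61445535102359115635655·28+596287888163635369624650→2316762871029690607422990, (29,15):5370555489012577816470·28+61445535102359115635655→211821088794711294496815
@30  (30,15):211821088794711294496815·29+2316762871029690607422990→8459574446076318147830625
Read c(30,15) = 8459574446076318147830625.

8459574446076318147830625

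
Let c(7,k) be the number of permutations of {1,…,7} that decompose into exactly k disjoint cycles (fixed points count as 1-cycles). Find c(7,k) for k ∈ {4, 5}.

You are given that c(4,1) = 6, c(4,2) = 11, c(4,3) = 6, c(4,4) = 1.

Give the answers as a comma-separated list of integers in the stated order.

i=5: T(5,2)=6+4·11=50 | T(5,3)=11+4·6=35 | T(5,4)=6+4·1=10 | T(5,5)=1+4·0=1
i=6: T(6,3)=50+5·35=225 | T(6,4)=35+5·10=85 | T(6,5)=10+5·1=15
i=7: T(7,4)=225+6·85=735 | T(7,5)=85+6·15=175
Read c(7,4) = 735, c(7,5) = 175.

735, 175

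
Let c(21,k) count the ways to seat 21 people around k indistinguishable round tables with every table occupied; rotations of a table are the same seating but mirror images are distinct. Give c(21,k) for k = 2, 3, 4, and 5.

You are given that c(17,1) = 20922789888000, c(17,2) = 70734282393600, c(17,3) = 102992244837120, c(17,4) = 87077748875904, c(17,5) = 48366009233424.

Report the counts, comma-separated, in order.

8752948036761600000, 13803759753640704000, 12870931245150988800, 8037811822645051776

i=18: T(18,1)=0+17·20922789888000=355687428096000 | T(18,2)=20922789888000+17·70734282393600=1223405590579200 | T(18,3)=70734282393600+17·102992244837120=1821602444624640 | T(18,4)=102992244837120+17·87077748875904=1583313975727488 | T(18,5)=87077748875904+17·48366009233424=909299905844112
i=19: T(19,1)=0+18·355687428096000=6402373705728000 | T(19,2)=355687428096000+18·1223405590579200=22376988058521600 | T(19,3)=1223405590579200+18·1821602444624640=34012249593822720 | T(19,4)=1821602444624640+18·1583313975727488=30321254007719424 | T(19,5)=1583313975727488+18·909299905844112=17950712280921504
i=20: T(20,1)=0+19·6402373705728000=121645100408832000 | T(20,2)=6402373705728000+19·22376988058521600=431565146817638400 | T(20,3)=22376988058521600+19·34012249593822720=668609730341153280 | T(20,4)=34012249593822720+19·30321254007719424=610116075740491776 | T(20,5)=30321254007719424+19·17950712280921504=371384787345228000
i=21: T(21,2)=121645100408832000+20·431565146817638400=8752948036761600000 | T(21,3)=431565146817638400+20·668609730341153280=13803759753640704000 | T(21,4)=668609730341153280+20·610116075740491776=12870931245150988800 | T(21,5)=610116075740491776+20·371384787345228000=8037811822645051776
Read c(21,2) = 8752948036761600000, c(21,3) = 13803759753640704000, c(21,4) = 12870931245150988800, c(21,5) = 8037811822645051776.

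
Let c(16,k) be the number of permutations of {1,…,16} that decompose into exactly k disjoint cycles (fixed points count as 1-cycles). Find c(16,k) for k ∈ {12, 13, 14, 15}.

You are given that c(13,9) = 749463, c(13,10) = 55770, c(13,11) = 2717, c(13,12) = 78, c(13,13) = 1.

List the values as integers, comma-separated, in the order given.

[14] T[14,10]:13*55770+749463=1474473 · T[14,11]:13*2717+55770=91091 · T[14,12]:13*78+2717=3731 · T[14,13]:13*1+78=91 · T[14,14]:13*0+1=1
[15] T[15,11]:14*91091+1474473=2749747 · T[15,12]:14*3731+91091=143325 · T[15,13]:14*91+3731=5005 · T[15,14]:14*1+91=105 · T[15,15]:14*0+1=1
[16] T[16,12]:15*143325+2749747=4899622 · T[16,13]:15*5005+143325=218400 · T[16,14]:15*105+5005=6580 · T[16,15]:15*1+105=120
Read c(16,12) = 4899622, c(16,13) = 218400, c(16,14) = 6580, c(16,15) = 120.

4899622, 218400, 6580, 120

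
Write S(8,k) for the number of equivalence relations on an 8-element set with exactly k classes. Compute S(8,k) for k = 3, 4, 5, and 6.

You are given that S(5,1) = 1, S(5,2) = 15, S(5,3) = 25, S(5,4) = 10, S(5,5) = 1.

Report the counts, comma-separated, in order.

@6  (6,1):1·1+0→1, (6,2):15·2+1→31, (6,3):25·3+15→90, (6,4):10·4+25→65, (6,5):1·5+10→15, (6,6):0·6+1→1
@7  (7,2):31·2+1→63, (7,3):90·3+31→301, (7,4):65·4+90→350, (7,5):15·5+65→140, (7,6):1·6+15→21
@8  (8,3):301·3+63→966, (8,4):350·4+301→1701, (8,5):140·5+350→1050, (8,6):21·6+140→266
Read S(8,3) = 966, S(8,4) = 1701, S(8,5) = 1050, S(8,6) = 266.

966, 1701, 1050, 266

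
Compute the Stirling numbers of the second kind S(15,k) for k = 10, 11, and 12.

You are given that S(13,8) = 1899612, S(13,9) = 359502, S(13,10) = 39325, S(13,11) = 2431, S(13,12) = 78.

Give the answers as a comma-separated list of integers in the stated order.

[14] T[14,9]:9*359502+1899612=5135130 · T[14,10]:10*39325+359502=752752 · T[14,11]:11*2431+39325=66066 · T[14,12]:12*78+2431=3367
[15] T[15,10]:10*752752+5135130=12662650 · T[15,11]:11*66066+752752=1479478 · T[15,12]:12*3367+66066=106470
Read S(15,10) = 12662650, S(15,11) = 1479478, S(15,12) = 106470.

12662650, 1479478, 106470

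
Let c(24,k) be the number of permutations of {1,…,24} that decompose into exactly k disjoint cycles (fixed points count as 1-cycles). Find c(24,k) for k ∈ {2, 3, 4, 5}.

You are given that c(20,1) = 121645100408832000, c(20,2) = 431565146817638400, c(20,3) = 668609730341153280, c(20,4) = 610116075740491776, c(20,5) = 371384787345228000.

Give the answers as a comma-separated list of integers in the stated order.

i=21: T(21,1)=0+20·121645100408832000=2432902008176640000 | T(21,2)=121645100408832000+20·431565146817638400=8752948036761600000 | T(21,3)=431565146817638400+20·668609730341153280=13803759753640704000 | T(21,4)=668609730341153280+20·610116075740491776=12870931245150988800 | T(21,5)=610116075740491776+20·371384787345228000=8037811822645051776
i=22: T(22,1)=0+21·2432902008176640000=51090942171709440000 | T(22,2)=2432902008176640000+21·8752948036761600000=186244810780170240000 | T(22,3)=8752948036761600000+21·13803759753640704000=298631902863216384000 | T(22,4)=13803759753640704000+21·12870931245150988800=284093315901811468800 | T(22,5)=12870931245150988800+21·8037811822645051776=181664979520697076096
i=23: T(23,1)=0+22·51090942171709440000=1124000727777607680000 | T(23,2)=51090942171709440000+22·186244810780170240000=4148476779335454720000 | T(23,3)=186244810780170240000+22·298631902863216384000=6756146673770930688000 | T(23,4)=298631902863216384000+22·284093315901811468800=6548684852703068697600 | T(23,5)=284093315901811468800+22·181664979520697076096=4280722865357147142912
i=24: T(24,2)=1124000727777607680000+23·4148476779335454720000=96538966652493066240000 | T(24,3)=4148476779335454720000+23·6756146673770930688000=159539850276066860544000 | T(24,4)=6756146673770930688000+23·6548684852703068697600=157375898285941510732800 | T(24,5)=6548684852703068697600+23·4280722865357147142912=105005310755917452984576
Read c(24,2) = 96538966652493066240000, c(24,3) = 159539850276066860544000, c(24,4) = 157375898285941510732800, c(24,5) = 105005310755917452984576.

96538966652493066240000, 159539850276066860544000, 157375898285941510732800, 105005310755917452984576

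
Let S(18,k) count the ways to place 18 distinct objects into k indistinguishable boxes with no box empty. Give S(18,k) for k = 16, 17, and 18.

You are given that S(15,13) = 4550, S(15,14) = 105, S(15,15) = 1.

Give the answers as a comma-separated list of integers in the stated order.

9996, 153, 1

r16: T_16,14=14×105+4550=6020; T_16,15=15×1+105=120; T_16,16=16×0+1=1
r17: T_17,15=15×120+6020=7820; T_17,16=16×1+120=136; T_17,17=17×0+1=1
r18: T_18,16=16×136+7820=9996; T_18,17=17×1+136=153; T_18,18=18×0+1=1
Read S(18,16) = 9996, S(18,17) = 153, S(18,18) = 1.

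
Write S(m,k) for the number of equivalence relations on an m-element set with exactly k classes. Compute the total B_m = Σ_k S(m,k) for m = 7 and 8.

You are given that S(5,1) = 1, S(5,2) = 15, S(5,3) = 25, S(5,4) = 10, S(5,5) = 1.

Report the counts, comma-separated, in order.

877, 4140

row 6: T[6][1]=1·1+0=1  T[6][2]=2·15+1=31  T[6][3]=3·25+15=90  T[6][4]=4·10+25=65  T[6][5]=5·1+10=15  T[6][6]=6·0+1=1
row 7: T[7][1]=1·1+0=1  T[7][2]=2·31+1=63  T[7][3]=3·90+31=301  T[7][4]=4·65+90=350  T[7][5]=5·15+65=140  T[7][6]=6·1+15=21  T[7][7]=7·0+1=1
row 8: T[8][1]=1·1+0=1  T[8][2]=2·63+1=127  T[8][3]=3·301+63=966  T[8][4]=4·350+301=1701  T[8][5]=5·140+350=1050  T[8][6]=6·21+140=266  T[8][7]=7·1+21=28  T[8][8]=8·0+1=1
B_7 = ΣS(7,k) = 1+63+301+350+140+21+1 = 877
B_8 = ΣS(8,k) = 1+127+966+1701+1050+266+28+1 = 4140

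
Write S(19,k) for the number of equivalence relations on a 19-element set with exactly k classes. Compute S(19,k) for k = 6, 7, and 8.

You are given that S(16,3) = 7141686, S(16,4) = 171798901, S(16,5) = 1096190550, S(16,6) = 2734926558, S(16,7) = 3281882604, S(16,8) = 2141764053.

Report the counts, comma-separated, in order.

@17  (17,4):171798901·4+7141686→694337290, (17,5):1096190550·5+171798901→5652751651, (17,6):2734926558·6+1096190550→17505749898, (17,7):3281882604·7+2734926558→25708104786, (17,8):2141764053·8+3281882604→20415995028
@18  (18,5):5652751651·5+694337290→28958095545, (18,6):17505749898·6+5652751651→110687251039, (18,7):25708104786·7+17505749898→197462483400, (18,8):20415995028·8+25708104786→189036065010
@19  (19,6):110687251039·6+28958095545→693081601779, (19,7):197462483400·7+110687251039→1492924634839, (19,8):189036065010·8+197462483400→1709751003480
Read S(19,6) = 693081601779, S(19,7) = 1492924634839, S(19,8) = 1709751003480.

693081601779, 1492924634839, 1709751003480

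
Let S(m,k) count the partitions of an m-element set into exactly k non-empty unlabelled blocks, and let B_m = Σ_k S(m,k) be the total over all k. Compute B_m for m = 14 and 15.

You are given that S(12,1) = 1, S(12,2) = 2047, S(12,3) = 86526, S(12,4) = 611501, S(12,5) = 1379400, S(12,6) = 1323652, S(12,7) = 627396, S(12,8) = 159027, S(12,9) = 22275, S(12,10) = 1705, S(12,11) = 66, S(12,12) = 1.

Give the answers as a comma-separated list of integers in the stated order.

190899322, 1382958545

i=13: T(13,1)=0+1·1=1 | T(13,2)=1+2·2047=4095 | T(13,3)=2047+3·86526=261625 | T(13,4)=86526+4·611501=2532530 | T(13,5)=611501+5·1379400=7508501 | T(13,6)=1379400+6·1323652=9321312 | T(13,7)=1323652+7·627396=5715424 | T(13,8)=627396+8·159027=1899612 | T(13,9)=159027+9·22275=359502 | T(13,10)=22275+10·1705=39325 | T(13,11)=1705+11·66=2431 | T(13,12)=66+12·1=78 | T(13,13)=1+13·0=1
i=14: T(14,1)=0+1·1=1 | T(14,2)=1+2·4095=8191 | T(14,3)=4095+3·261625=788970 | T(14,4)=261625+4·2532530=10391745 | T(14,5)=2532530+5·7508501=40075035 | T(14,6)=7508501+6·9321312=63436373 | T(14,7)=9321312+7·5715424=49329280 | T(14,8)=5715424+8·1899612=20912320 | T(14,9)=1899612+9·359502=5135130 | T(14,10)=359502+10·39325=752752 | T(14,11)=39325+11·2431=66066 | T(14,12)=2431+12·78=3367 | T(14,13)=78+13·1=91 | T(14,14)=1+14·0=1
i=15: T(15,1)=0+1·1=1 | T(15,2)=1+2·8191=16383 | T(15,3)=8191+3·788970=2375101 | T(15,4)=788970+4·10391745=42355950 | T(15,5)=10391745+5·40075035=210766920 | T(15,6)=40075035+6·63436373=420693273 | T(15,7)=63436373+7·49329280=408741333 | T(15,8)=49329280+8·20912320=216627840 | T(15,9)=20912320+9·5135130=67128490 | T(15,10)=5135130+10·752752=12662650 | T(15,11)=752752+11·66066=1479478 | T(15,12)=66066+12·3367=106470 | T(15,13)=3367+13·91=4550 | T(15,14)=91+14·1=105 | T(15,15)=1+15·0=1
B_14 = ΣS(14,k) = 1+8191+788970+10391745+40075035+63436373+49329280+20912320+5135130+752752+66066+3367+91+1 = 190899322
B_15 = ΣS(15,k) = 1+16383+2375101+42355950+210766920+420693273+408741333+216627840+67128490+12662650+1479478+106470+4550+105+1 = 1382958545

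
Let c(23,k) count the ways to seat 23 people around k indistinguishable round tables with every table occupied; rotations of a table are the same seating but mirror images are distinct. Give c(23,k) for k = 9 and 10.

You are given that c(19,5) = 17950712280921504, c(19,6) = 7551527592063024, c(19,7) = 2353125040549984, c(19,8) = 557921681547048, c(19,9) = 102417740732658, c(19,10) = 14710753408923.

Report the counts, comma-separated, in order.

43714229649594412832, 7707401101297361068

r20: T_20,6=19×7551527592063024+17950712280921504=161429736530118960; T_20,7=19×2353125040549984+7551527592063024=52260903362512720; T_20,8=19×557921681547048+2353125040549984=12953636989943896; T_20,9=19×102417740732658+557921681547048=2503858755467550; T_20,10=19×14710753408923+102417740732658=381922055502195
r21: T_21,7=20×52260903362512720+161429736530118960=1206647803780373360; T_21,8=20×12953636989943896+52260903362512720=311333643161390640; T_21,9=20×2503858755467550+12953636989943896=63030812099294896; T_21,10=20×381922055502195+2503858755467550=10142299865511450
r22: T_22,8=21×311333643161390640+1206647803780373360=7744654310169576800; T_22,9=21×63030812099294896+311333643161390640=1634980697246583456; T_22,10=21×10142299865511450+63030812099294896=276019109275035346
r23: T_23,9=22×1634980697246583456+7744654310169576800=43714229649594412832; T_23,10=22×276019109275035346+1634980697246583456=7707401101297361068
Read c(23,9) = 43714229649594412832, c(23,10) = 7707401101297361068.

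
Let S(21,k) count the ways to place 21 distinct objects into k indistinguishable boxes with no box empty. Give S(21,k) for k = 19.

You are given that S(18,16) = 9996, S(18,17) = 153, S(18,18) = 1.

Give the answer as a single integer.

@19  (19,17):153·17+9996→12597, (19,18):1·18+153→171, (19,19):0·19+1→1
@20  (20,18):171·18+12597→15675, (20,19):1·19+171→190
@21  (21,19):190·19+15675→19285
Read S(21,19) = 19285.

19285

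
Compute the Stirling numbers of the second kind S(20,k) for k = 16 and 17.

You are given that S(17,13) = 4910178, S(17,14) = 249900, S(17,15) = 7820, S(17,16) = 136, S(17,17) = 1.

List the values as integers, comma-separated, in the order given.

22350954, 741285

[18] T[18,14]:14*249900+4910178=8408778 · T[18,15]:15*7820+249900=367200 · T[18,16]:16*136+7820=9996 · T[18,17]:17*1+136=153
[19] T[19,15]:15*367200+8408778=13916778 · T[19,16]:16*9996+367200=527136 · T[19,17]:17*153+9996=12597
[20] T[20,16]:16*527136+13916778=22350954 · T[20,17]:17*12597+527136=741285
Read S(20,16) = 22350954, S(20,17) = 741285.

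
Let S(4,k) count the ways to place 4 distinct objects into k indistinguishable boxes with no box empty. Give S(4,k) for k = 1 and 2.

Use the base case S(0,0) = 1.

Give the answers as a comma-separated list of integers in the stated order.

[1] T[1,1]:1*0+1=1
[2] T[2,1]:1*1+0=1 · T[2,2]:2*0+1=1
[3] T[3,1]:1*1+0=1 · T[3,2]:2*1+1=3
[4] T[4,1]:1*1+0=1 · T[4,2]:2*3+1=7
Read S(4,1) = 1, S(4,2) = 7.

1, 7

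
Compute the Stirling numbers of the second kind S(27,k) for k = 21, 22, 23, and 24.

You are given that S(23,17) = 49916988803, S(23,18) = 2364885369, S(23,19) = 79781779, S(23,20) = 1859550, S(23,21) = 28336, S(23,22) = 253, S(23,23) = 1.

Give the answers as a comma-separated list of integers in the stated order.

495564056130, 15015551265, 333832005, 5265000

i=24: T(24,18)=49916988803+18·2364885369=92484925445 | T(24,19)=2364885369+19·79781779=3880739170 | T(24,20)=79781779+20·1859550=116972779 | T(24,21)=1859550+21·28336=2454606 | T(24,22)=28336+22·253=33902 | T(24,23)=253+23·1=276 | T(24,24)=1+24·0=1
i=25: T(25,19)=92484925445+19·3880739170=166218969675 | T(25,20)=3880739170+20·116972779=6220194750 | T(25,21)=116972779+21·2454606=168519505 | T(25,22)=2454606+22·33902=3200450 | T(25,23)=33902+23·276=40250 | T(25,24)=276+24·1=300
i=26: T(26,20)=166218969675+20·6220194750=290622864675 | T(26,21)=6220194750+21·168519505=9759104355 | T(26,22)=168519505+22·3200450=238929405 | T(26,23)=3200450+23·40250=4126200 | T(26,24)=40250+24·300=47450
i=27: T(27,21)=290622864675+21·9759104355=495564056130 | T(27,22)=9759104355+22·238929405=15015551265 | T(27,23)=238929405+23·4126200=333832005 | T(27,24)=4126200+24·47450=5265000
Read S(27,21) = 495564056130, S(27,22) = 15015551265, S(27,23) = 333832005, S(27,24) = 5265000.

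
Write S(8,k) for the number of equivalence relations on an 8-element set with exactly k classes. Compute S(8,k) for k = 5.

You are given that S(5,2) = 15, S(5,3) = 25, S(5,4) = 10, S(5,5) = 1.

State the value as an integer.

1050

r6: T_6,3=3×25+15=90; T_6,4=4×10+25=65; T_6,5=5×1+10=15
r7: T_7,4=4×65+90=350; T_7,5=5×15+65=140
r8: T_8,5=5×140+350=1050
Read S(8,5) = 1050.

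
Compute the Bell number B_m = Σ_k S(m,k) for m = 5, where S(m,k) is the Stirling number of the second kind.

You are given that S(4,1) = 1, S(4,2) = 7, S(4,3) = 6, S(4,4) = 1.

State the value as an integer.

row 5: T[5][1]=1·1+0=1  T[5][2]=2·7+1=15  T[5][3]=3·6+7=25  T[5][4]=4·1+6=10  T[5][5]=5·0+1=1
B_5 = ΣS(5,k) = 1+15+25+10+1 = 52

52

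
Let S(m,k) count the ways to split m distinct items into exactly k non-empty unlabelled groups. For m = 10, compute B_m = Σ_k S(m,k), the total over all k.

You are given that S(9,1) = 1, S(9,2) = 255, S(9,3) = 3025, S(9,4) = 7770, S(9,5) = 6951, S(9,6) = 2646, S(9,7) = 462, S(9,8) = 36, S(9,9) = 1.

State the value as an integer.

115975

r10: T_10,1=1×1+0=1; T_10,2=2×255+1=511; T_10,3=3×3025+255=9330; T_10,4=4×7770+3025=34105; T_10,5=5×6951+7770=42525; T_10,6=6×2646+6951=22827; T_10,7=7×462+2646=5880; T_10,8=8×36+462=750; T_10,9=9×1+36=45; T_10,10=10×0+1=1
B_10 = ΣS(10,k) = 1+511+9330+34105+42525+22827+5880+750+45+1 = 115975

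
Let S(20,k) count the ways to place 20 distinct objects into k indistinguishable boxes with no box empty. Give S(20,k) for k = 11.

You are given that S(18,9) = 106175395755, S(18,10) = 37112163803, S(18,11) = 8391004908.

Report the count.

r19: T_19,10=10×37112163803+106175395755=477297033785; T_19,11=11×8391004908+37112163803=129413217791
r20: T_20,11=11×129413217791+477297033785=1900842429486
Read S(20,11) = 1900842429486.

1900842429486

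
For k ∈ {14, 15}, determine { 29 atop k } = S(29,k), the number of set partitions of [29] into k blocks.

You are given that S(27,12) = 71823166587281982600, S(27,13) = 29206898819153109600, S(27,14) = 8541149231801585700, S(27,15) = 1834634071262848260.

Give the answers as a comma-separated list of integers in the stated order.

2534474684137526739000, 689692892575539953400

r28: T_28,13=13×29206898819153109600+71823166587281982600=451512851236272407400; T_28,14=14×8541149231801585700+29206898819153109600=148782988064375309400; T_28,15=15×1834634071262848260+8541149231801585700=36060660300744309600
r29: T_29,14=14×148782988064375309400+451512851236272407400=2534474684137526739000; T_29,15=15×36060660300744309600+148782988064375309400=689692892575539953400
Read S(29,14) = 2534474684137526739000, S(29,15) = 689692892575539953400.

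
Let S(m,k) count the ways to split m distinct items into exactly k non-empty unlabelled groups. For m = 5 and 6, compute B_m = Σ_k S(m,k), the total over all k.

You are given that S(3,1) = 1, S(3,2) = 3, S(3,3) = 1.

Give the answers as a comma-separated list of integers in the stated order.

52, 203

@4  (4,1):1·1+0→1, (4,2):3·2+1→7, (4,3):1·3+3→6, (4,4):0·4+1→1
@5  (5,1):1·1+0→1, (5,2):7·2+1→15, (5,3):6·3+7→25, (5,4):1·4+6→10, (5,5):0·5+1→1
@6  (6,1):1·1+0→1, (6,2):15·2+1→31, (6,3):25·3+15→90, (6,4):10·4+25→65, (6,5):1·5+10→15, (6,6):0·6+1→1
B_5 = ΣS(5,k) = 1+15+25+10+1 = 52
B_6 = ΣS(6,k) = 1+31+90+65+15+1 = 203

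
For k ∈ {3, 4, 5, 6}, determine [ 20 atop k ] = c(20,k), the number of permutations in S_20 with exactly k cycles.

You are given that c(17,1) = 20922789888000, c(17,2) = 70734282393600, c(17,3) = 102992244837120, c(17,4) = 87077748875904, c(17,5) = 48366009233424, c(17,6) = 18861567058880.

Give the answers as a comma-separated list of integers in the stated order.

r18: T_18,1=17×20922789888000+0=355687428096000; T_18,2=17×70734282393600+20922789888000=1223405590579200; T_18,3=17×102992244837120+70734282393600=1821602444624640; T_18,4=17×87077748875904+102992244837120=1583313975727488; T_18,5=17×48366009233424+87077748875904=909299905844112; T_18,6=17×18861567058880+48366009233424=369012649234384
r19: T_19,2=18×1223405590579200+355687428096000=22376988058521600; T_19,3=18×1821602444624640+1223405590579200=34012249593822720; T_19,4=18×1583313975727488+1821602444624640=30321254007719424; T_19,5=18×909299905844112+1583313975727488=17950712280921504; T_19,6=18×369012649234384+909299905844112=7551527592063024
r20: T_20,3=19×34012249593822720+22376988058521600=668609730341153280; T_20,4=19×30321254007719424+34012249593822720=610116075740491776; T_20,5=19×17950712280921504+30321254007719424=371384787345228000; T_20,6=19×7551527592063024+17950712280921504=161429736530118960
Read c(20,3) = 668609730341153280, c(20,4) = 610116075740491776, c(20,5) = 371384787345228000, c(20,6) = 161429736530118960.

668609730341153280, 610116075740491776, 371384787345228000, 161429736530118960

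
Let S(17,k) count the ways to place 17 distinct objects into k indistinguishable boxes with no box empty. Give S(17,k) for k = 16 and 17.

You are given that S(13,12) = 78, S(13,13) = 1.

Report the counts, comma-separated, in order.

r14: T_14,13=13×1+78=91; T_14,14=14×0+1=1
r15: T_15,14=14×1+91=105; T_15,15=15×0+1=1
r16: T_16,15=15×1+105=120; T_16,16=16×0+1=1
r17: T_17,16=16×1+120=136; T_17,17=17×0+1=1
Read S(17,16) = 136, S(17,17) = 1.

136, 1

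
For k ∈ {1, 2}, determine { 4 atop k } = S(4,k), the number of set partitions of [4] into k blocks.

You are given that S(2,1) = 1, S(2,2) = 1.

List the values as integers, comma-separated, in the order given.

r3: T_3,1=1×1+0=1; T_3,2=2×1+1=3
r4: T_4,1=1×1+0=1; T_4,2=2×3+1=7
Read S(4,1) = 1, S(4,2) = 7.

1, 7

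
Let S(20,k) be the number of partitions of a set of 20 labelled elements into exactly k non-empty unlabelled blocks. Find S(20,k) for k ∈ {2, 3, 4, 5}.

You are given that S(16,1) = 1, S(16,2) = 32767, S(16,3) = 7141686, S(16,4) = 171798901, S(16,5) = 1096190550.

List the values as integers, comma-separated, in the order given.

524287, 580606446, 45232115901, 749206090500

r17: T_17,1=1×1+0=1; T_17,2=2×32767+1=65535; T_17,3=3×7141686+32767=21457825; T_17,4=4×171798901+7141686=694337290; T_17,5=5×1096190550+171798901=5652751651
r18: T_18,1=1×1+0=1; T_18,2=2×65535+1=131071; T_18,3=3×21457825+65535=64439010; T_18,4=4×694337290+21457825=2798806985; T_18,5=5×5652751651+694337290=28958095545
r19: T_19,1=1×1+0=1; T_19,2=2×131071+1=262143; T_19,3=3×64439010+131071=193448101; T_19,4=4×2798806985+64439010=11259666950; T_19,5=5×28958095545+2798806985=147589284710
r20: T_20,2=2×262143+1=524287; T_20,3=3×193448101+262143=580606446; T_20,4=4×11259666950+193448101=45232115901; T_20,5=5×147589284710+11259666950=749206090500
Read S(20,2) = 524287, S(20,3) = 580606446, S(20,4) = 45232115901, S(20,5) = 749206090500.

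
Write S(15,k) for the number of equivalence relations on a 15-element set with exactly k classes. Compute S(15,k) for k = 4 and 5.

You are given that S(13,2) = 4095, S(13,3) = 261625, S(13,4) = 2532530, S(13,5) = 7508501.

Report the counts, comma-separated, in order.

42355950, 210766920

@14  (14,3):261625·3+4095→788970, (14,4):2532530·4+261625→10391745, (14,5):7508501·5+2532530→40075035
@15  (15,4):10391745·4+788970→42355950, (15,5):40075035·5+10391745→210766920
Read S(15,4) = 42355950, S(15,5) = 210766920.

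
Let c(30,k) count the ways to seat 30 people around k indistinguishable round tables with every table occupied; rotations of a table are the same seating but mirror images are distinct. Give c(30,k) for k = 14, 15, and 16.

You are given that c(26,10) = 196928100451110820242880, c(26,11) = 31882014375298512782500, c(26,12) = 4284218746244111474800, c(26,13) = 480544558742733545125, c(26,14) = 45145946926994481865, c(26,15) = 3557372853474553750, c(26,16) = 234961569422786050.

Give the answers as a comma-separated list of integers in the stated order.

@27  (27,11):31882014375298512782500·26+196928100451110820242880→1025860474208872152587880, (27,12):4284218746244111474800·26+31882014375298512782500→143271701777645411127300, (27,13):480544558742733545125·26+4284218746244111474800→16778377273555183648050, (27,14):45145946926994481865·26+480544558742733545125→1654339178844590073615, (27,15):3557372853474553750·26+45145946926994481865→137637641117332879365, (27,16):234961569422786050·26+3557372853474553750→9666373658466991050
@28  (28,12):143271701777645411127300·27+1025860474208872152587880→4894196422205298253024980, (28,13):16778377273555183648050·27+143271701777645411127300→596287888163635369624650, (28,14):1654339178844590073615·27+16778377273555183648050→61445535102359115635655, (28,15):137637641117332879365·27+1654339178844590073615→5370555489012577816470, (28,16):9666373658466991050·27+137637641117332879365→398629729895941637715
@29  (29,13):596287888163635369624650·28+4894196422205298253024980→21590257290787088602515180, (29,14):61445535102359115635655·28+596287888163635369624650→2316762871029690607422990, (29,15):5370555489012577816470·28+61445535102359115635655→211821088794711294496815, (29,16):398629729895941637715·28+5370555489012577816470→16532187926098943672490
@30  (30,14):2316762871029690607422990·29+21590257290787088602515180→88776380550648116217781890, (30,15):211821088794711294496815·29+2316762871029690607422990→8459574446076318147830625, (30,16):16532187926098943672490·29+211821088794711294496815→691254538651580660999025
Read c(30,14) = 88776380550648116217781890, c(30,15) = 8459574446076318147830625, c(30,16) = 691254538651580660999025.

88776380550648116217781890, 8459574446076318147830625, 691254538651580660999025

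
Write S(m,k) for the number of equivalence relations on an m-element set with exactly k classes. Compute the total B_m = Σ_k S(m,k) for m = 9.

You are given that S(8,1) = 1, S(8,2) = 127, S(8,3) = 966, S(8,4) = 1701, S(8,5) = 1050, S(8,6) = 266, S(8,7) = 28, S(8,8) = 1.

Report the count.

21147

row 9: T[9][1]=1·1+0=1  T[9][2]=2·127+1=255  T[9][3]=3·966+127=3025  T[9][4]=4·1701+966=7770  T[9][5]=5·1050+1701=6951  T[9][6]=6·266+1050=2646  T[9][7]=7·28+266=462  T[9][8]=8·1+28=36  T[9][9]=9·0+1=1
B_9 = ΣS(9,k) = 1+255+3025+7770+6951+2646+462+36+1 = 21147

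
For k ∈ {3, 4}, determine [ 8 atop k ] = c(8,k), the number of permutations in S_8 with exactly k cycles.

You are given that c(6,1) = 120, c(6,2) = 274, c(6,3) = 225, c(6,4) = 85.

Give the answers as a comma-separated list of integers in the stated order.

13132, 6769

@7  (7,2):274·6+120→1764, (7,3):225·6+274→1624, (7,4):85·6+225→735
@8  (8,3):1624·7+1764→13132, (8,4):735·7+1624→6769
Read c(8,3) = 13132, c(8,4) = 6769.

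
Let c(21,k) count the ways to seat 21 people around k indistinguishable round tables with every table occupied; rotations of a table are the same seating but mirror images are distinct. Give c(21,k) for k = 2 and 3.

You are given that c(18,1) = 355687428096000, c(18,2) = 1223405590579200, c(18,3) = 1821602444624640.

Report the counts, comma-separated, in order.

i=19: T(19,1)=0+18·355687428096000=6402373705728000 | T(19,2)=355687428096000+18·1223405590579200=22376988058521600 | T(19,3)=1223405590579200+18·1821602444624640=34012249593822720
i=20: T(20,1)=0+19·6402373705728000=121645100408832000 | T(20,2)=6402373705728000+19·22376988058521600=431565146817638400 | T(20,3)=22376988058521600+19·34012249593822720=668609730341153280
i=21: T(21,2)=121645100408832000+20·431565146817638400=8752948036761600000 | T(21,3)=431565146817638400+20·668609730341153280=13803759753640704000
Read c(21,2) = 8752948036761600000, c(21,3) = 13803759753640704000.

8752948036761600000, 13803759753640704000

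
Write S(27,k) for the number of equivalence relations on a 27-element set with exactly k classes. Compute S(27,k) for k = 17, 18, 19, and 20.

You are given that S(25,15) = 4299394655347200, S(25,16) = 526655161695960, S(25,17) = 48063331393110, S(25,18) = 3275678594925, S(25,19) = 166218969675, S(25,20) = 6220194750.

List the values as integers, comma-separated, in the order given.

r26: T_26,16=16×526655161695960+4299394655347200=12725877242482560; T_26,17=17×48063331393110+526655161695960=1343731795378830; T_26,18=18×3275678594925+48063331393110=107025546101760; T_26,19=19×166218969675+3275678594925=6433839018750; T_26,20=20×6220194750+166218969675=290622864675
r27: T_27,17=17×1343731795378830+12725877242482560=35569317763922670; T_27,18=18×107025546101760+1343731795378830=3270191625210510; T_27,19=19×6433839018750+107025546101760=229268487458010; T_27,20=20×290622864675+6433839018750=12246296312250
Read S(27,17) = 35569317763922670, S(27,18) = 3270191625210510, S(27,19) = 229268487458010, S(27,20) = 12246296312250.

35569317763922670, 3270191625210510, 229268487458010, 12246296312250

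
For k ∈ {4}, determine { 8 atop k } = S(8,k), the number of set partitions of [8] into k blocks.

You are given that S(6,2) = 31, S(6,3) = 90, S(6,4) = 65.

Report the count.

1701

[7] T[7,3]:3*90+31=301 · T[7,4]:4*65+90=350
[8] T[8,4]:4*350+301=1701
Read S(8,4) = 1701.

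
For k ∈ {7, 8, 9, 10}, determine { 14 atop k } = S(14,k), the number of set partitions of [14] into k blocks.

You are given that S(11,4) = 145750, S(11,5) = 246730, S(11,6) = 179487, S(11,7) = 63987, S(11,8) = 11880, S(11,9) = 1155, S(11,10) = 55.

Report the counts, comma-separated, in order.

[12] T[12,5]:5*246730+145750=1379400 · T[12,6]:6*179487+246730=1323652 · T[12,7]:7*63987+179487=627396 · T[12,8]:8*11880+63987=159027 · T[12,9]:9*1155+11880=22275 · T[12,10]:10*55+1155=1705
[13] T[13,6]:6*1323652+1379400=9321312 · T[13,7]:7*627396+1323652=5715424 · T[13,8]:8*159027+627396=1899612 · T[13,9]:9*22275+159027=359502 · T[13,10]:10*1705+22275=39325
[14] T[14,7]:7*5715424+9321312=49329280 · T[14,8]:8*1899612+5715424=20912320 · T[14,9]:9*359502+1899612=5135130 · T[14,10]:10*39325+359502=752752
Read S(14,7) = 49329280, S(14,8) = 20912320, S(14,9) = 5135130, S(14,10) = 752752.

49329280, 20912320, 5135130, 752752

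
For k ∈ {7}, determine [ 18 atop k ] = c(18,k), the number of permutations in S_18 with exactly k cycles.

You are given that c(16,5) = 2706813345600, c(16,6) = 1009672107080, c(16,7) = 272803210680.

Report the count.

r17: T_17,6=16×1009672107080+2706813345600=18861567058880; T_17,7=16×272803210680+1009672107080=5374523477960
r18: T_18,7=17×5374523477960+18861567058880=110228466184200
Read c(18,7) = 110228466184200.

110228466184200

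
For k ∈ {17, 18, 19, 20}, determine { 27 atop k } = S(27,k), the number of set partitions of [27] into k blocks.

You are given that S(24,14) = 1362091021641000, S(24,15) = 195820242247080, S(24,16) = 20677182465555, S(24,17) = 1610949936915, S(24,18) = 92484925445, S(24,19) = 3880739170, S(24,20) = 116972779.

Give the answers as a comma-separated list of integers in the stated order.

@25  (25,15):195820242247080·15+1362091021641000→4299394655347200, (25,16):20677182465555·16+195820242247080→526655161695960, (25,17):1610949936915·17+20677182465555→48063331393110, (25,18):92484925445·18+1610949936915→3275678594925, (25,19):3880739170·19+92484925445→166218969675, (25,20):116972779·20+3880739170→6220194750
@26  (26,16):526655161695960·16+4299394655347200→12725877242482560, (26,17):48063331393110·17+526655161695960→1343731795378830, (26,18):3275678594925·18+48063331393110→107025546101760, (26,19):166218969675·19+3275678594925→6433839018750, (26,20):6220194750·20+166218969675→290622864675
@27  (27,17):1343731795378830·17+12725877242482560→35569317763922670, (27,18):107025546101760·18+1343731795378830→3270191625210510, (27,19):6433839018750·19+107025546101760→229268487458010, (27,20):290622864675·20+6433839018750→12246296312250
Read S(27,17) = 35569317763922670, S(27,18) = 3270191625210510, S(27,19) = 229268487458010, S(27,20) = 12246296312250.

35569317763922670, 3270191625210510, 229268487458010, 12246296312250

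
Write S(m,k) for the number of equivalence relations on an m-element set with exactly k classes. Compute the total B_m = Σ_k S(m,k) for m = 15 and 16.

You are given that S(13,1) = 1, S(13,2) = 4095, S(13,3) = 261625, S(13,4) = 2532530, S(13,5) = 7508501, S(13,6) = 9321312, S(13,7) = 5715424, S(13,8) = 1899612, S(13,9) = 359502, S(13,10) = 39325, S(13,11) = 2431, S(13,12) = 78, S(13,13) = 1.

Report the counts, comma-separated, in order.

1382958545, 10480142147

row 14: T[14][1]=1·1+0=1  T[14][2]=2·4095+1=8191  T[14][3]=3·261625+4095=788970  T[14][4]=4·2532530+261625=10391745  T[14][5]=5·7508501+2532530=40075035  T[14][6]=6·9321312+7508501=63436373  T[14][7]=7·5715424+9321312=49329280  T[14][8]=8·1899612+5715424=20912320  T[14][9]=9·359502+1899612=5135130  T[14][10]=10·39325+359502=752752  T[14][11]=11·2431+39325=66066  T[14][12]=12·78+2431=3367  T[14][13]=13·1+78=91  T[14][14]=14·0+1=1
row 15: T[15][1]=1·1+0=1  T[15][2]=2·8191+1=16383  T[15][3]=3·788970+8191=2375101  T[15][4]=4·10391745+788970=42355950  T[15][5]=5·40075035+10391745=210766920  T[15][6]=6·63436373+40075035=420693273  T[15][7]=7·49329280+63436373=408741333  T[15][8]=8·20912320+49329280=216627840  T[15][9]=9·5135130+20912320=67128490  T[15][10]=10·752752+5135130=12662650  T[15][11]=11·66066+752752=1479478  T[15][12]=12·3367+66066=106470  T[15][13]=13·91+3367=4550  T[15][14]=14·1+91=105  T[15][15]=15·0+1=1
row 16: T[16][1]=1·1+0=1  T[16][2]=2·16383+1=32767  T[16][3]=3·2375101+16383=7141686  T[16][4]=4·42355950+2375101=171798901  T[16][5]=5·210766920+42355950=1096190550  T[16][6]=6·420693273+210766920=2734926558  T[16][7]=7·408741333+420693273=3281882604  T[16][8]=8·216627840+408741333=2141764053  T[16][9]=9·67128490+216627840=820784250  T[16][10]=10·12662650+67128490=193754990  T[16][11]=11·1479478+12662650=28936908  T[16][12]=12·106470+1479478=2757118  T[16][13]=13·4550+106470=165620  T[16][14]=14·105+4550=6020  T[16][15]=15·1+105=120  T[16][16]=16·0+1=1
B_15 = ΣS(15,k) = 1+16383+2375101+42355950+210766920+420693273+408741333+216627840+67128490+12662650+1479478+106470+4550+105+1 = 1382958545
B_16 = ΣS(16,k) = 1+32767+7141686+171798901+1096190550+2734926558+3281882604+2141764053+820784250+193754990+28936908+2757118+165620+6020+120+1 = 10480142147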